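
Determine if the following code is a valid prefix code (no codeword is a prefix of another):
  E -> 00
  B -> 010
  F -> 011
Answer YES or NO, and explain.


Checking each pair (does one codeword prefix another?):
  E='00' vs B='010': no prefix
  E='00' vs F='011': no prefix
  B='010' vs E='00': no prefix
  B='010' vs F='011': no prefix
  F='011' vs E='00': no prefix
  F='011' vs B='010': no prefix
No violation found over all pairs.

YES -- this is a valid prefix code. No codeword is a prefix of any other codeword.


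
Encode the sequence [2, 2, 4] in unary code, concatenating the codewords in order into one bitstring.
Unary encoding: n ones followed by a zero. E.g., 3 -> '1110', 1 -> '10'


Encode each number as n ones followed by a terminating 0:
  2 -> 110 (3 bits)
  2 -> 110 (3 bits)
  4 -> 11110 (5 bits)
Total length = 3 + 3 + 5 = 11 bits.

Unary([2, 2, 4]) = 11011011110 (11 bits)


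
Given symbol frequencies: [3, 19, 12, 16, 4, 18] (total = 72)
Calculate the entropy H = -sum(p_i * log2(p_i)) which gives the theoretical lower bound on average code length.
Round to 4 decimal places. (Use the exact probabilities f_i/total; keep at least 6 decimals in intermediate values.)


Per-symbol terms -p_i * log2(p_i) with p_i = f_i/72:
  p = 3/72 = 0.041667: log2(p) = -4.584963, -p*log2(p) = 0.191040
  p = 19/72 = 0.263889: log2(p) = -1.921997, -p*log2(p) = 0.507194
  p = 12/72 = 0.166667: log2(p) = -2.584963, -p*log2(p) = 0.430827
  p = 16/72 = 0.222222: log2(p) = -2.169925, -p*log2(p) = 0.482206
  p = 4/72 = 0.055556: log2(p) = -4.169925, -p*log2(p) = 0.231663
  p = 18/72 = 0.250000: log2(p) = -2.000000, -p*log2(p) = 0.500000
H = 0.191040 + 0.507194 + 0.430827 + 0.482206 + 0.231663 + 0.500000 = 2.342930

H = 2.3429 bits/symbol


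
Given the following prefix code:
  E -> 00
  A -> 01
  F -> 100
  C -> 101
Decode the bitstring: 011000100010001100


Decoding step by step:
Bits 01 -> A
Bits 100 -> F
Bits 01 -> A
Bits 00 -> E
Bits 01 -> A
Bits 00 -> E
Bits 01 -> A
Bits 100 -> F


Decoded message: AFAEAEAF


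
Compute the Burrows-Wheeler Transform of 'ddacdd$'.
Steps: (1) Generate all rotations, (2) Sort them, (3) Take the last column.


Rotations (sorted):
  0: $ddacdd -> last char: d
  1: acdd$dd -> last char: d
  2: cdd$dda -> last char: a
  3: d$ddacd -> last char: d
  4: dacdd$d -> last char: d
  5: dd$ddac -> last char: c
  6: ddacdd$ -> last char: $


BWT = ddaddc$


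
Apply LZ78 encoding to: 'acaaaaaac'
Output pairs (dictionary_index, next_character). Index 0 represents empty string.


LZ78 encoding steps:
Dictionary: {0: ''}
Step 1: w='' (idx 0), next='a' -> output (0, 'a'), add 'a' as idx 1
Step 2: w='' (idx 0), next='c' -> output (0, 'c'), add 'c' as idx 2
Step 3: w='a' (idx 1), next='a' -> output (1, 'a'), add 'aa' as idx 3
Step 4: w='aa' (idx 3), next='a' -> output (3, 'a'), add 'aaa' as idx 4
Step 5: w='a' (idx 1), next='c' -> output (1, 'c'), add 'ac' as idx 5


Encoded: [(0, 'a'), (0, 'c'), (1, 'a'), (3, 'a'), (1, 'c')]


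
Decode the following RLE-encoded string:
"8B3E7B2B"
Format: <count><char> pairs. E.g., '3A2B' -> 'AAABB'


Expanding each <count><char> pair:
  8B -> 'BBBBBBBB'
  3E -> 'EEE'
  7B -> 'BBBBBBB'
  2B -> 'BB'

Decoded = BBBBBBBBEEEBBBBBBBBB


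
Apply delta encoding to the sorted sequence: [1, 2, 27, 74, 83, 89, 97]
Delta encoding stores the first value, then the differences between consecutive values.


First value: 1
Deltas:
  2 - 1 = 1
  27 - 2 = 25
  74 - 27 = 47
  83 - 74 = 9
  89 - 83 = 6
  97 - 89 = 8


Delta encoded: [1, 1, 25, 47, 9, 6, 8]


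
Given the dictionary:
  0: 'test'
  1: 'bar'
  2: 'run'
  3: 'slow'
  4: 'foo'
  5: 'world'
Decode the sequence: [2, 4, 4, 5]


Look up each index in the dictionary:
  2 -> 'run'
  4 -> 'foo'
  4 -> 'foo'
  5 -> 'world'

Decoded: "run foo foo world"


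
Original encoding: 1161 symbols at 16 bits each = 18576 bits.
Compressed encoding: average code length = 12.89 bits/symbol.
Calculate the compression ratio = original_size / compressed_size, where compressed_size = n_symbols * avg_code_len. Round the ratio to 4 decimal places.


original_size = n_symbols * orig_bits = 1161 * 16 = 18576 bits
compressed_size = n_symbols * avg_code_len = 1161 * 12.89 = 14965.29 bits
ratio = original_size / compressed_size = 18576 / 14965.29 = 1.2413

Compression ratio = 1.2413


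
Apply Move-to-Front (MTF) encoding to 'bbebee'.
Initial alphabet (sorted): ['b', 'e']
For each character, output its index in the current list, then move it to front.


MTF encoding:
'b': index 0 in ['b', 'e'] -> ['b', 'e']
'b': index 0 in ['b', 'e'] -> ['b', 'e']
'e': index 1 in ['b', 'e'] -> ['e', 'b']
'b': index 1 in ['e', 'b'] -> ['b', 'e']
'e': index 1 in ['b', 'e'] -> ['e', 'b']
'e': index 0 in ['e', 'b'] -> ['e', 'b']


Output: [0, 0, 1, 1, 1, 0]


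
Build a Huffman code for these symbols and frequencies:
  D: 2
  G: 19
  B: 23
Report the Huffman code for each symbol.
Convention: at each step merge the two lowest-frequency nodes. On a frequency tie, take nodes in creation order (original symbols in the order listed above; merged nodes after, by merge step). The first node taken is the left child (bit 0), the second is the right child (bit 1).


Huffman tree construction:
Step 1: Merge D(2) + G(19) = 21
Step 2: Merge (D+G)(21) + B(23) = 44
Read each symbol's code off the tree from the root (left child = 0, right child = 1).

Codes:
  D: 00 (length 2)
  G: 01 (length 2)
  B: 1 (length 1)
Average code length: 65/44 = 1.4773 bits/symbol


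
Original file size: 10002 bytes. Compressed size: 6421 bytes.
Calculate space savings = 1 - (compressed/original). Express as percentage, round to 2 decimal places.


ratio = compressed/original = 6421/10002 = 0.641972
savings = 1 - ratio = 1 - 0.641972 = 0.358028
as a percentage: 0.358028 * 100 = 35.8%

Space savings = 1 - 6421/10002 = 35.8%


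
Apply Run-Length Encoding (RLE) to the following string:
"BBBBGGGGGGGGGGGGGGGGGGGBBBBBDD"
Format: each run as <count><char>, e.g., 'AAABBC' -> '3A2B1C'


Scanning runs left to right:
  i=0: run of 'B' x 4 -> '4B'
  i=4: run of 'G' x 19 -> '19G'
  i=23: run of 'B' x 5 -> '5B'
  i=28: run of 'D' x 2 -> '2D'

RLE = 4B19G5B2D


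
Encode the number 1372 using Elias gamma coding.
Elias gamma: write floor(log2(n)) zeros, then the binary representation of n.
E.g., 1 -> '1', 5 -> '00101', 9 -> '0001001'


num_bits = floor(log2(1372)) + 1 = 11
leading_zeros = num_bits - 1 = 10
binary(1372) = 10101011100

Elias gamma(1372) = '0000000000' + '10101011100' = 000000000010101011100 (21 bits)


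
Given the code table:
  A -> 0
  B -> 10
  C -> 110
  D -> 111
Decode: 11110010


Decoding:
111 -> D
10 -> B
0 -> A
10 -> B


Result: DBAB


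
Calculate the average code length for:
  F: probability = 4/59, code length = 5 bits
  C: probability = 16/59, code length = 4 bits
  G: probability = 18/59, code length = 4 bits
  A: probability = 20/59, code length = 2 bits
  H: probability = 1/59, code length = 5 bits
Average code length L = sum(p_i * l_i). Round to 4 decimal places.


Weighted contributions p_i * l_i:
  F: (4/59) * 5 = 20/59
  C: (16/59) * 4 = 64/59
  G: (18/59) * 4 = 72/59
  A: (20/59) * 2 = 40/59
  H: (1/59) * 5 = 5/59
Sum = (20 + 64 + 72 + 40 + 5)/59 = 201/59

L = 201/59 = 3.4068 bits/symbol


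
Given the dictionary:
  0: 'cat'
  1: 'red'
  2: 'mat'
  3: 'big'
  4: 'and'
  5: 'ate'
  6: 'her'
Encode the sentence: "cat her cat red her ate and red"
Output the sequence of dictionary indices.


Look up each word in the dictionary:
  'cat' -> 0
  'her' -> 6
  'cat' -> 0
  'red' -> 1
  'her' -> 6
  'ate' -> 5
  'and' -> 4
  'red' -> 1

Encoded: [0, 6, 0, 1, 6, 5, 4, 1]


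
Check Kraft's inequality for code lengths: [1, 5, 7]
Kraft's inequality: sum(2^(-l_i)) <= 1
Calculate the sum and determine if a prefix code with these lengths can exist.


Sum = 2^(-1) + 2^(-5) + 2^(-7)
    = 0.5 + 0.03125 + 0.0078125
    = 69/128 = 0.5390625
Since 0.5390625 <= 1, Kraft's inequality IS satisfied.
A prefix code with these lengths CAN exist.

Kraft sum = 0.5390625. Satisfied.


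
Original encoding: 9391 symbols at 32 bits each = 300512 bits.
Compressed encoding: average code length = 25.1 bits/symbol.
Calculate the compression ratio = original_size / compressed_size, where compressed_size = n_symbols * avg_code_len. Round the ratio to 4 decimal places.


original_size = n_symbols * orig_bits = 9391 * 32 = 300512 bits
compressed_size = n_symbols * avg_code_len = 9391 * 25.1 = 235714.1 bits
ratio = original_size / compressed_size = 300512 / 235714.1 = 1.2749

Compression ratio = 1.2749


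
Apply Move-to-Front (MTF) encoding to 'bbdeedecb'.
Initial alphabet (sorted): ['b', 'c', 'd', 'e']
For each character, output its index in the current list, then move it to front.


MTF encoding:
'b': index 0 in ['b', 'c', 'd', 'e'] -> ['b', 'c', 'd', 'e']
'b': index 0 in ['b', 'c', 'd', 'e'] -> ['b', 'c', 'd', 'e']
'd': index 2 in ['b', 'c', 'd', 'e'] -> ['d', 'b', 'c', 'e']
'e': index 3 in ['d', 'b', 'c', 'e'] -> ['e', 'd', 'b', 'c']
'e': index 0 in ['e', 'd', 'b', 'c'] -> ['e', 'd', 'b', 'c']
'd': index 1 in ['e', 'd', 'b', 'c'] -> ['d', 'e', 'b', 'c']
'e': index 1 in ['d', 'e', 'b', 'c'] -> ['e', 'd', 'b', 'c']
'c': index 3 in ['e', 'd', 'b', 'c'] -> ['c', 'e', 'd', 'b']
'b': index 3 in ['c', 'e', 'd', 'b'] -> ['b', 'c', 'e', 'd']


Output: [0, 0, 2, 3, 0, 1, 1, 3, 3]


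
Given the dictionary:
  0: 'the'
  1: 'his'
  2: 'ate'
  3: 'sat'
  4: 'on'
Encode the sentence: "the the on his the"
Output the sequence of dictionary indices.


Look up each word in the dictionary:
  'the' -> 0
  'the' -> 0
  'on' -> 4
  'his' -> 1
  'the' -> 0

Encoded: [0, 0, 4, 1, 0]


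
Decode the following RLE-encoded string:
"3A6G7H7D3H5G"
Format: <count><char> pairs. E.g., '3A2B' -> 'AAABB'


Expanding each <count><char> pair:
  3A -> 'AAA'
  6G -> 'GGGGGG'
  7H -> 'HHHHHHH'
  7D -> 'DDDDDDD'
  3H -> 'HHH'
  5G -> 'GGGGG'

Decoded = AAAGGGGGGHHHHHHHDDDDDDDHHHGGGGG


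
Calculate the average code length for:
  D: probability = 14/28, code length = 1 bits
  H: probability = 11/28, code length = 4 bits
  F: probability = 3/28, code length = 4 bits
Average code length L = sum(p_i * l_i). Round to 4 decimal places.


Weighted contributions p_i * l_i:
  D: (14/28) * 1 = 14/28
  H: (11/28) * 4 = 44/28
  F: (3/28) * 4 = 12/28
Sum = (14 + 44 + 12)/28 = 70/28

L = 70/28 = 2.5000 bits/symbol


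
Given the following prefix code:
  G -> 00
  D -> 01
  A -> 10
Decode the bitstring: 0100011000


Decoding step by step:
Bits 01 -> D
Bits 00 -> G
Bits 01 -> D
Bits 10 -> A
Bits 00 -> G


Decoded message: DGDAG


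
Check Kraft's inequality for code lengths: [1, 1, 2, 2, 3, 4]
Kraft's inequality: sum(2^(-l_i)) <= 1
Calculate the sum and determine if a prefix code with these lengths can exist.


Sum = 2^(-1) + 2^(-1) + 2^(-2) + 2^(-2) + 2^(-3) + 2^(-4)
    = 0.5 + 0.5 + 0.25 + 0.25 + 0.125 + 0.0625
    = 27/16 = 1.6875
Since 1.6875 > 1, Kraft's inequality is NOT satisfied.
A prefix code with these lengths CANNOT exist.

Kraft sum = 1.6875. Not satisfied.


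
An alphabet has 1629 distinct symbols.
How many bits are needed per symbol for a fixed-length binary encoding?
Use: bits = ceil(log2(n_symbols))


log2(1629) = 10.6698
Bracket: 2^10 = 1024 < 1629 <= 2^11 = 2048
So ceil(log2(1629)) = 11

bits = ceil(log2(1629)) = ceil(10.6698) = 11 bits


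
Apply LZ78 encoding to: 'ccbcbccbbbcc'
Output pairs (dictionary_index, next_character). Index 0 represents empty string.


LZ78 encoding steps:
Dictionary: {0: ''}
Step 1: w='' (idx 0), next='c' -> output (0, 'c'), add 'c' as idx 1
Step 2: w='c' (idx 1), next='b' -> output (1, 'b'), add 'cb' as idx 2
Step 3: w='cb' (idx 2), next='c' -> output (2, 'c'), add 'cbc' as idx 3
Step 4: w='cb' (idx 2), next='b' -> output (2, 'b'), add 'cbb' as idx 4
Step 5: w='' (idx 0), next='b' -> output (0, 'b'), add 'b' as idx 5
Step 6: w='c' (idx 1), next='c' -> output (1, 'c'), add 'cc' as idx 6


Encoded: [(0, 'c'), (1, 'b'), (2, 'c'), (2, 'b'), (0, 'b'), (1, 'c')]


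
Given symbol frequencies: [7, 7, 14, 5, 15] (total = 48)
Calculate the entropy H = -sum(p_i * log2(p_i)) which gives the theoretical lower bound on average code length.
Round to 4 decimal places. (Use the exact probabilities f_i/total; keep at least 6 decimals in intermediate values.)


Per-symbol terms -p_i * log2(p_i) with p_i = f_i/48:
  p = 7/48 = 0.145833: log2(p) = -2.777608, -p*log2(p) = 0.405068
  p = 7/48 = 0.145833: log2(p) = -2.777608, -p*log2(p) = 0.405068
  p = 14/48 = 0.291667: log2(p) = -1.777608, -p*log2(p) = 0.518469
  p = 5/48 = 0.104167: log2(p) = -3.263034, -p*log2(p) = 0.339899
  p = 15/48 = 0.312500: log2(p) = -1.678072, -p*log2(p) = 0.524397
H = 0.405068 + 0.405068 + 0.518469 + 0.339899 + 0.524397 = 2.192901

H = 2.1929 bits/symbol


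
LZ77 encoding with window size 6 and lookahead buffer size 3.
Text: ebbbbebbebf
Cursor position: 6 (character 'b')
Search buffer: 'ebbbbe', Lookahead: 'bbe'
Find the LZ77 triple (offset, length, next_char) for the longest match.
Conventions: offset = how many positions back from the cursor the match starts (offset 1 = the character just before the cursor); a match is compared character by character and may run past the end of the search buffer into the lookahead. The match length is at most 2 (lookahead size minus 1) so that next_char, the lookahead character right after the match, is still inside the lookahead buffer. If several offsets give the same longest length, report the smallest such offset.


Try each offset into the search buffer:
  offset=1 (pos 5, char 'e'): match length 0
  offset=2 (pos 4, char 'b'): match length 1
  offset=3 (pos 3, char 'b'): match length 2
  offset=4 (pos 2, char 'b'): match length 2
  offset=5 (pos 1, char 'b'): match length 2
  offset=6 (pos 0, char 'e'): match length 0
Longest match has length 2, found at offsets 3, 4, 5; take the smallest, offset 3.
next_char = character at position 6 + 2 = 8 -> 'e'

Best match: offset=3, length=2 (matching 'bb' starting at position 3)
LZ77 triple: (3, 2, 'e')


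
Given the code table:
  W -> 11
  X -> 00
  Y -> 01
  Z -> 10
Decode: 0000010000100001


Decoding:
00 -> X
00 -> X
01 -> Y
00 -> X
00 -> X
10 -> Z
00 -> X
01 -> Y


Result: XXYXXZXY


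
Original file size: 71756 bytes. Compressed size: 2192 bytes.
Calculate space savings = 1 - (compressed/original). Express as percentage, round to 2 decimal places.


ratio = compressed/original = 2192/71756 = 0.030548
savings = 1 - ratio = 1 - 0.030548 = 0.969452
as a percentage: 0.969452 * 100 = 96.95%

Space savings = 1 - 2192/71756 = 96.95%


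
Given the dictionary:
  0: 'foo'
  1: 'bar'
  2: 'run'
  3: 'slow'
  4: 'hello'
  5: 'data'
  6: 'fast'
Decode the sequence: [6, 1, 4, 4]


Look up each index in the dictionary:
  6 -> 'fast'
  1 -> 'bar'
  4 -> 'hello'
  4 -> 'hello'

Decoded: "fast bar hello hello"


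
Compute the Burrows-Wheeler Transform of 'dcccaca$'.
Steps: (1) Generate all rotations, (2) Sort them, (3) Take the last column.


Rotations (sorted):
  0: $dcccaca -> last char: a
  1: a$dcccac -> last char: c
  2: aca$dccc -> last char: c
  3: ca$dccca -> last char: a
  4: caca$dcc -> last char: c
  5: ccaca$dc -> last char: c
  6: cccaca$d -> last char: d
  7: dcccaca$ -> last char: $


BWT = accaccd$


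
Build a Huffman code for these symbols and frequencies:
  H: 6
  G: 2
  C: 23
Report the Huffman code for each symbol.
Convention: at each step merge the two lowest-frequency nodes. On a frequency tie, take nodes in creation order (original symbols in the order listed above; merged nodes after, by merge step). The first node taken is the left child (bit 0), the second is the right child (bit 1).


Huffman tree construction:
Step 1: Merge G(2) + H(6) = 8
Step 2: Merge (G+H)(8) + C(23) = 31
Read each symbol's code off the tree from the root (left child = 0, right child = 1).

Codes:
  H: 01 (length 2)
  G: 00 (length 2)
  C: 1 (length 1)
Average code length: 39/31 = 1.2581 bits/symbol


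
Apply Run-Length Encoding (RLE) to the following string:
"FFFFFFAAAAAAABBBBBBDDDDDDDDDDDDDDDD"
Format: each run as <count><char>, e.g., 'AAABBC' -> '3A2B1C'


Scanning runs left to right:
  i=0: run of 'F' x 6 -> '6F'
  i=6: run of 'A' x 7 -> '7A'
  i=13: run of 'B' x 6 -> '6B'
  i=19: run of 'D' x 16 -> '16D'

RLE = 6F7A6B16D


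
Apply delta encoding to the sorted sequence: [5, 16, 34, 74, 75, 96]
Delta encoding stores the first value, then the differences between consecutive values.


First value: 5
Deltas:
  16 - 5 = 11
  34 - 16 = 18
  74 - 34 = 40
  75 - 74 = 1
  96 - 75 = 21


Delta encoded: [5, 11, 18, 40, 1, 21]


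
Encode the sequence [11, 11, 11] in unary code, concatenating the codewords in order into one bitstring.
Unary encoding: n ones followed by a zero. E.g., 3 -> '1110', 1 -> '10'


Encode each number as n ones followed by a terminating 0:
  11 -> 111111111110 (12 bits)
  11 -> 111111111110 (12 bits)
  11 -> 111111111110 (12 bits)
Total length = 12 + 12 + 12 = 36 bits.

Unary([11, 11, 11]) = 111111111110111111111110111111111110 (36 bits)


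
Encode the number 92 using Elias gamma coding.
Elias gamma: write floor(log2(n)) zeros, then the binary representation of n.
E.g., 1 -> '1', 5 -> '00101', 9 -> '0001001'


num_bits = floor(log2(92)) + 1 = 7
leading_zeros = num_bits - 1 = 6
binary(92) = 1011100

Elias gamma(92) = '000000' + '1011100' = 0000001011100 (13 bits)


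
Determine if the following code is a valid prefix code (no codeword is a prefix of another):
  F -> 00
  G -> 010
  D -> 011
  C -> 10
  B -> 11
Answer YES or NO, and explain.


Checking each pair (does one codeword prefix another?):
  F='00' vs G='010': no prefix
  F='00' vs D='011': no prefix
  F='00' vs C='10': no prefix
  F='00' vs B='11': no prefix
  G='010' vs F='00': no prefix
  G='010' vs D='011': no prefix
  G='010' vs C='10': no prefix
  G='010' vs B='11': no prefix
  D='011' vs F='00': no prefix
  D='011' vs G='010': no prefix
  D='011' vs C='10': no prefix
  D='011' vs B='11': no prefix
  C='10' vs F='00': no prefix
  C='10' vs G='010': no prefix
  C='10' vs D='011': no prefix
  C='10' vs B='11': no prefix
  B='11' vs F='00': no prefix
  B='11' vs G='010': no prefix
  B='11' vs D='011': no prefix
  B='11' vs C='10': no prefix
No violation found over all pairs.

YES -- this is a valid prefix code. No codeword is a prefix of any other codeword.


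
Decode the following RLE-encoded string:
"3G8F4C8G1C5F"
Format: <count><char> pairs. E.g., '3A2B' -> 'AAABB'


Expanding each <count><char> pair:
  3G -> 'GGG'
  8F -> 'FFFFFFFF'
  4C -> 'CCCC'
  8G -> 'GGGGGGGG'
  1C -> 'C'
  5F -> 'FFFFF'

Decoded = GGGFFFFFFFFCCCCGGGGGGGGCFFFFF


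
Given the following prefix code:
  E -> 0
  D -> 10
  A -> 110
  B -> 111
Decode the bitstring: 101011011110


Decoding step by step:
Bits 10 -> D
Bits 10 -> D
Bits 110 -> A
Bits 111 -> B
Bits 10 -> D


Decoded message: DDABD


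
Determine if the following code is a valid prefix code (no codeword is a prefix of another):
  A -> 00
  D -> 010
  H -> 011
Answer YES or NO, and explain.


Checking each pair (does one codeword prefix another?):
  A='00' vs D='010': no prefix
  A='00' vs H='011': no prefix
  D='010' vs A='00': no prefix
  D='010' vs H='011': no prefix
  H='011' vs A='00': no prefix
  H='011' vs D='010': no prefix
No violation found over all pairs.

YES -- this is a valid prefix code. No codeword is a prefix of any other codeword.


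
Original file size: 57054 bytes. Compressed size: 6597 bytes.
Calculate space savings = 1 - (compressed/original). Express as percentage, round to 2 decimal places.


ratio = compressed/original = 6597/57054 = 0.115627
savings = 1 - ratio = 1 - 0.115627 = 0.884373
as a percentage: 0.884373 * 100 = 88.44%

Space savings = 1 - 6597/57054 = 88.44%


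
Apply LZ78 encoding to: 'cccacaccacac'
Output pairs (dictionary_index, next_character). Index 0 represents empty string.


LZ78 encoding steps:
Dictionary: {0: ''}
Step 1: w='' (idx 0), next='c' -> output (0, 'c'), add 'c' as idx 1
Step 2: w='c' (idx 1), next='c' -> output (1, 'c'), add 'cc' as idx 2
Step 3: w='' (idx 0), next='a' -> output (0, 'a'), add 'a' as idx 3
Step 4: w='c' (idx 1), next='a' -> output (1, 'a'), add 'ca' as idx 4
Step 5: w='cc' (idx 2), next='a' -> output (2, 'a'), add 'cca' as idx 5
Step 6: w='ca' (idx 4), next='c' -> output (4, 'c'), add 'cac' as idx 6


Encoded: [(0, 'c'), (1, 'c'), (0, 'a'), (1, 'a'), (2, 'a'), (4, 'c')]


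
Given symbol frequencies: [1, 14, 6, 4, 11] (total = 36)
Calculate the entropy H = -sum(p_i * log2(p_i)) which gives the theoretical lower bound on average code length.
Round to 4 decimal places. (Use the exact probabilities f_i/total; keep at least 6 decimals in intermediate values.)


Per-symbol terms -p_i * log2(p_i) with p_i = f_i/36:
  p = 1/36 = 0.027778: log2(p) = -5.169925, -p*log2(p) = 0.143609
  p = 14/36 = 0.388889: log2(p) = -1.362570, -p*log2(p) = 0.529888
  p = 6/36 = 0.166667: log2(p) = -2.584963, -p*log2(p) = 0.430827
  p = 4/36 = 0.111111: log2(p) = -3.169925, -p*log2(p) = 0.352214
  p = 11/36 = 0.305556: log2(p) = -1.710493, -p*log2(p) = 0.522651
H = 0.143609 + 0.529888 + 0.430827 + 0.352214 + 0.522651 = 1.979189

H = 1.9792 bits/symbol


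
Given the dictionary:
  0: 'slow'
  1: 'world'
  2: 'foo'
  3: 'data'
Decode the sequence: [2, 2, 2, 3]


Look up each index in the dictionary:
  2 -> 'foo'
  2 -> 'foo'
  2 -> 'foo'
  3 -> 'data'

Decoded: "foo foo foo data"


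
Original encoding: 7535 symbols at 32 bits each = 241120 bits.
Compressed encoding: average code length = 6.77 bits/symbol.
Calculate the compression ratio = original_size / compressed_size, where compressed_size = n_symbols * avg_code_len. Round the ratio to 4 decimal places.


original_size = n_symbols * orig_bits = 7535 * 32 = 241120 bits
compressed_size = n_symbols * avg_code_len = 7535 * 6.77 = 51011.95 bits
ratio = original_size / compressed_size = 241120 / 51011.95 = 4.7267

Compression ratio = 4.7267


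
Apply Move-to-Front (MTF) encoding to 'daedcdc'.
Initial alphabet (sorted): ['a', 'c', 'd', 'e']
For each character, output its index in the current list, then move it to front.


MTF encoding:
'd': index 2 in ['a', 'c', 'd', 'e'] -> ['d', 'a', 'c', 'e']
'a': index 1 in ['d', 'a', 'c', 'e'] -> ['a', 'd', 'c', 'e']
'e': index 3 in ['a', 'd', 'c', 'e'] -> ['e', 'a', 'd', 'c']
'd': index 2 in ['e', 'a', 'd', 'c'] -> ['d', 'e', 'a', 'c']
'c': index 3 in ['d', 'e', 'a', 'c'] -> ['c', 'd', 'e', 'a']
'd': index 1 in ['c', 'd', 'e', 'a'] -> ['d', 'c', 'e', 'a']
'c': index 1 in ['d', 'c', 'e', 'a'] -> ['c', 'd', 'e', 'a']


Output: [2, 1, 3, 2, 3, 1, 1]


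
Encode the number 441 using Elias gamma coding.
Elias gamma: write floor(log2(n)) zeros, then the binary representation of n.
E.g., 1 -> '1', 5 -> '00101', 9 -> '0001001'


num_bits = floor(log2(441)) + 1 = 9
leading_zeros = num_bits - 1 = 8
binary(441) = 110111001

Elias gamma(441) = '00000000' + '110111001' = 00000000110111001 (17 bits)


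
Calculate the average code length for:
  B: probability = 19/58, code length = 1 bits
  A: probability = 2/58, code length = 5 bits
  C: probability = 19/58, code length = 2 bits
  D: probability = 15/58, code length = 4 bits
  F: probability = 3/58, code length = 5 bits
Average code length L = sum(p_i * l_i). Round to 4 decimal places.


Weighted contributions p_i * l_i:
  B: (19/58) * 1 = 19/58
  A: (2/58) * 5 = 10/58
  C: (19/58) * 2 = 38/58
  D: (15/58) * 4 = 60/58
  F: (3/58) * 5 = 15/58
Sum = (19 + 10 + 38 + 60 + 15)/58 = 142/58

L = 142/58 = 2.4483 bits/symbol


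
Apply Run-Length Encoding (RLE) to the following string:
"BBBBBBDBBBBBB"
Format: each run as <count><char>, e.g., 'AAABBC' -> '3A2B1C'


Scanning runs left to right:
  i=0: run of 'B' x 6 -> '6B'
  i=6: run of 'D' x 1 -> '1D'
  i=7: run of 'B' x 6 -> '6B'

RLE = 6B1D6B


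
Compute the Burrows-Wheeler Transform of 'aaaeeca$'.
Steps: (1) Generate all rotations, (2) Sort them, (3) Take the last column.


Rotations (sorted):
  0: $aaaeeca -> last char: a
  1: a$aaaeec -> last char: c
  2: aaaeeca$ -> last char: $
  3: aaeeca$a -> last char: a
  4: aeeca$aa -> last char: a
  5: ca$aaaee -> last char: e
  6: eca$aaae -> last char: e
  7: eeca$aaa -> last char: a


BWT = ac$aaeea


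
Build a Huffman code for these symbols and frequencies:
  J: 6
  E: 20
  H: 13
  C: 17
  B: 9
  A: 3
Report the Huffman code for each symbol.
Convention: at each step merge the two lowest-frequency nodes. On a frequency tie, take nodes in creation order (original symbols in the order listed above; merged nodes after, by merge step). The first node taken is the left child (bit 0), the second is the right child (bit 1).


Huffman tree construction:
Step 1: Merge A(3) + J(6) = 9
Step 2: Merge B(9) + (A+J)(9) = 18
Step 3: Merge H(13) + C(17) = 30
Step 4: Merge (B+(A+J))(18) + E(20) = 38
Step 5: Merge (H+C)(30) + ((B+(A+J))+E)(38) = 68
Read each symbol's code off the tree from the root (left child = 0, right child = 1).

Codes:
  J: 1011 (length 4)
  E: 11 (length 2)
  H: 00 (length 2)
  C: 01 (length 2)
  B: 100 (length 3)
  A: 1010 (length 4)
Average code length: 163/68 = 2.3971 bits/symbol


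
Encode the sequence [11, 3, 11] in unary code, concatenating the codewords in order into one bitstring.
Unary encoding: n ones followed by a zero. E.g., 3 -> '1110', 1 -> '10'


Encode each number as n ones followed by a terminating 0:
  11 -> 111111111110 (12 bits)
  3 -> 1110 (4 bits)
  11 -> 111111111110 (12 bits)
Total length = 12 + 4 + 12 = 28 bits.

Unary([11, 3, 11]) = 1111111111101110111111111110 (28 bits)


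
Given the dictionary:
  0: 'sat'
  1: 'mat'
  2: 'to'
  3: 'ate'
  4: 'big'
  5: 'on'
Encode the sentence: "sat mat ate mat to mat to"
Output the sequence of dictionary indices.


Look up each word in the dictionary:
  'sat' -> 0
  'mat' -> 1
  'ate' -> 3
  'mat' -> 1
  'to' -> 2
  'mat' -> 1
  'to' -> 2

Encoded: [0, 1, 3, 1, 2, 1, 2]


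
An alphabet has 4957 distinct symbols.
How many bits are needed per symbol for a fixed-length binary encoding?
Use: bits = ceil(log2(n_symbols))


log2(4957) = 12.2753
Bracket: 2^12 = 4096 < 4957 <= 2^13 = 8192
So ceil(log2(4957)) = 13

bits = ceil(log2(4957)) = ceil(12.2753) = 13 bits


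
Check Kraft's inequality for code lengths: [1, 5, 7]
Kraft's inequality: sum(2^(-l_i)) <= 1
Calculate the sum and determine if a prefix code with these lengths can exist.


Sum = 2^(-1) + 2^(-5) + 2^(-7)
    = 0.5 + 0.03125 + 0.0078125
    = 69/128 = 0.5390625
Since 0.5390625 <= 1, Kraft's inequality IS satisfied.
A prefix code with these lengths CAN exist.

Kraft sum = 0.5390625. Satisfied.


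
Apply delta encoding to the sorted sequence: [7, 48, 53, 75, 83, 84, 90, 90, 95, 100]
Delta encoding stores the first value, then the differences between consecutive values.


First value: 7
Deltas:
  48 - 7 = 41
  53 - 48 = 5
  75 - 53 = 22
  83 - 75 = 8
  84 - 83 = 1
  90 - 84 = 6
  90 - 90 = 0
  95 - 90 = 5
  100 - 95 = 5


Delta encoded: [7, 41, 5, 22, 8, 1, 6, 0, 5, 5]


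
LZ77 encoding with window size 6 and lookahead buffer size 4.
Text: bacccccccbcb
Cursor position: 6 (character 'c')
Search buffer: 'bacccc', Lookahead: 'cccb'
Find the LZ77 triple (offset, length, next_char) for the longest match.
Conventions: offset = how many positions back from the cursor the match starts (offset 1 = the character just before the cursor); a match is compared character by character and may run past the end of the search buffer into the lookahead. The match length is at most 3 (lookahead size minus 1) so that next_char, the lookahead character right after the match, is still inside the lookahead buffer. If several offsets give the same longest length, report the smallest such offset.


Try each offset into the search buffer:
  offset=1 (pos 5, char 'c'): match length 3
  offset=2 (pos 4, char 'c'): match length 3
  offset=3 (pos 3, char 'c'): match length 3
  offset=4 (pos 2, char 'c'): match length 3
  offset=5 (pos 1, char 'a'): match length 0
  offset=6 (pos 0, char 'b'): match length 0
Longest match has length 3, found at offsets 1, 2, 3, 4; take the smallest, offset 1.
next_char = character at position 6 + 3 = 9 -> 'b'

Best match: offset=1, length=3 (matching 'ccc' starting at position 5)
LZ77 triple: (1, 3, 'b')


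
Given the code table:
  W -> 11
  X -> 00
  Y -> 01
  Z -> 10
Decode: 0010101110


Decoding:
00 -> X
10 -> Z
10 -> Z
11 -> W
10 -> Z


Result: XZZWZ


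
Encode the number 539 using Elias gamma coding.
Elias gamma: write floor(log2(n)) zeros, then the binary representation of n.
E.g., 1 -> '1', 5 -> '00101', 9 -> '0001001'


num_bits = floor(log2(539)) + 1 = 10
leading_zeros = num_bits - 1 = 9
binary(539) = 1000011011

Elias gamma(539) = '000000000' + '1000011011' = 0000000001000011011 (19 bits)


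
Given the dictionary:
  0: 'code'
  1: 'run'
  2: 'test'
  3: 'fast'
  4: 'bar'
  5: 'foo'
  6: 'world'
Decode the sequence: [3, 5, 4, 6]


Look up each index in the dictionary:
  3 -> 'fast'
  5 -> 'foo'
  4 -> 'bar'
  6 -> 'world'

Decoded: "fast foo bar world"


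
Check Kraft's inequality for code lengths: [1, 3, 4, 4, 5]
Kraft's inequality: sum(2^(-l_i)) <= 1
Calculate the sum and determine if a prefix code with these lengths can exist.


Sum = 2^(-1) + 2^(-3) + 2^(-4) + 2^(-4) + 2^(-5)
    = 0.5 + 0.125 + 0.0625 + 0.0625 + 0.03125
    = 25/32 = 0.78125
Since 0.78125 <= 1, Kraft's inequality IS satisfied.
A prefix code with these lengths CAN exist.

Kraft sum = 0.78125. Satisfied.


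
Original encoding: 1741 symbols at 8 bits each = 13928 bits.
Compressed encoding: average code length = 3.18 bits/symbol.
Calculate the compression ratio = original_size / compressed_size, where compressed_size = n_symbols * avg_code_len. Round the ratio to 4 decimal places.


original_size = n_symbols * orig_bits = 1741 * 8 = 13928 bits
compressed_size = n_symbols * avg_code_len = 1741 * 3.18 = 5536.38 bits
ratio = original_size / compressed_size = 13928 / 5536.38 = 2.5157

Compression ratio = 2.5157


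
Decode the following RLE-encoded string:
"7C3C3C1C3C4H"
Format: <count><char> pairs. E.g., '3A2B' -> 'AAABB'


Expanding each <count><char> pair:
  7C -> 'CCCCCCC'
  3C -> 'CCC'
  3C -> 'CCC'
  1C -> 'C'
  3C -> 'CCC'
  4H -> 'HHHH'

Decoded = CCCCCCCCCCCCCCCCCHHHH


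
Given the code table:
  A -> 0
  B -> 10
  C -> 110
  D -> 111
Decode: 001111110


Decoding:
0 -> A
0 -> A
111 -> D
111 -> D
0 -> A


Result: AADDA


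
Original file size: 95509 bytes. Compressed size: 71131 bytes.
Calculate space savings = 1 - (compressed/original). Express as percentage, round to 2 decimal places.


ratio = compressed/original = 71131/95509 = 0.744757
savings = 1 - ratio = 1 - 0.744757 = 0.255243
as a percentage: 0.255243 * 100 = 25.52%

Space savings = 1 - 71131/95509 = 25.52%


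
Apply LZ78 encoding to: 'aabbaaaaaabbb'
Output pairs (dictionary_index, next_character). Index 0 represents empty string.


LZ78 encoding steps:
Dictionary: {0: ''}
Step 1: w='' (idx 0), next='a' -> output (0, 'a'), add 'a' as idx 1
Step 2: w='a' (idx 1), next='b' -> output (1, 'b'), add 'ab' as idx 2
Step 3: w='' (idx 0), next='b' -> output (0, 'b'), add 'b' as idx 3
Step 4: w='a' (idx 1), next='a' -> output (1, 'a'), add 'aa' as idx 4
Step 5: w='aa' (idx 4), next='a' -> output (4, 'a'), add 'aaa' as idx 5
Step 6: w='ab' (idx 2), next='b' -> output (2, 'b'), add 'abb' as idx 6
Step 7: w='b' (idx 3), end of input -> output (3, '')


Encoded: [(0, 'a'), (1, 'b'), (0, 'b'), (1, 'a'), (4, 'a'), (2, 'b'), (3, '')]


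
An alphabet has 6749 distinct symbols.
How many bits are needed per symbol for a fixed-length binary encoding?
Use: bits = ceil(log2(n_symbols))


log2(6749) = 12.7205
Bracket: 2^12 = 4096 < 6749 <= 2^13 = 8192
So ceil(log2(6749)) = 13

bits = ceil(log2(6749)) = ceil(12.7205) = 13 bits


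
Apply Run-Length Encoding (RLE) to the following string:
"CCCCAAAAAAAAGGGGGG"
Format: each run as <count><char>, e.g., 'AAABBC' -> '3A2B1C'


Scanning runs left to right:
  i=0: run of 'C' x 4 -> '4C'
  i=4: run of 'A' x 8 -> '8A'
  i=12: run of 'G' x 6 -> '6G'

RLE = 4C8A6G


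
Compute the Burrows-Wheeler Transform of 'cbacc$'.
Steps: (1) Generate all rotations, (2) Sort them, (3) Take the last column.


Rotations (sorted):
  0: $cbacc -> last char: c
  1: acc$cb -> last char: b
  2: bacc$c -> last char: c
  3: c$cbac -> last char: c
  4: cbacc$ -> last char: $
  5: cc$cba -> last char: a


BWT = cbcc$a


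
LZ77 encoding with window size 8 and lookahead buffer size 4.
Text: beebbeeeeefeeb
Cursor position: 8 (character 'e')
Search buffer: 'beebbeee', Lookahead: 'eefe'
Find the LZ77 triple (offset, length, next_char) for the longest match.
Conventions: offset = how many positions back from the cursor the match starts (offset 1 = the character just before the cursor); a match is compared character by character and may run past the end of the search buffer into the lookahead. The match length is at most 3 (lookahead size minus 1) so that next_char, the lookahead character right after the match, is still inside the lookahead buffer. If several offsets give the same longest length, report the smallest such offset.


Try each offset into the search buffer:
  offset=1 (pos 7, char 'e'): match length 2
  offset=2 (pos 6, char 'e'): match length 2
  offset=3 (pos 5, char 'e'): match length 2
  offset=4 (pos 4, char 'b'): match length 0
  offset=5 (pos 3, char 'b'): match length 0
  offset=6 (pos 2, char 'e'): match length 1
  offset=7 (pos 1, char 'e'): match length 2
  offset=8 (pos 0, char 'b'): match length 0
Longest match has length 2, found at offsets 1, 2, 3, 7; take the smallest, offset 1.
next_char = character at position 8 + 2 = 10 -> 'f'

Best match: offset=1, length=2 (matching 'ee' starting at position 7)
LZ77 triple: (1, 2, 'f')


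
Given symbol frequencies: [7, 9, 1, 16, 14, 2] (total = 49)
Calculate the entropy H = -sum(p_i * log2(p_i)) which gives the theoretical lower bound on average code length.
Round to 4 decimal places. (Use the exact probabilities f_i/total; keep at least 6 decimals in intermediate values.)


Per-symbol terms -p_i * log2(p_i) with p_i = f_i/49:
  p = 7/49 = 0.142857: log2(p) = -2.807355, -p*log2(p) = 0.401051
  p = 9/49 = 0.183673: log2(p) = -2.444785, -p*log2(p) = 0.449042
  p = 1/49 = 0.020408: log2(p) = -5.614710, -p*log2(p) = 0.114586
  p = 16/49 = 0.326531: log2(p) = -1.614710, -p*log2(p) = 0.527252
  p = 14/49 = 0.285714: log2(p) = -1.807355, -p*log2(p) = 0.516387
  p = 2/49 = 0.040816: log2(p) = -4.614710, -p*log2(p) = 0.188356
H = 0.401051 + 0.449042 + 0.114586 + 0.527252 + 0.516387 + 0.188356 = 2.196674

H = 2.1967 bits/symbol


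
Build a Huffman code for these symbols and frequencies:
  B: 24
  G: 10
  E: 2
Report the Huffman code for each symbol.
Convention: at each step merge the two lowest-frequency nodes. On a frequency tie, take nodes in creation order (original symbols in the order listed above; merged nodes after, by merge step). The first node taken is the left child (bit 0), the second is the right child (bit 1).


Huffman tree construction:
Step 1: Merge E(2) + G(10) = 12
Step 2: Merge (E+G)(12) + B(24) = 36
Read each symbol's code off the tree from the root (left child = 0, right child = 1).

Codes:
  B: 1 (length 1)
  G: 01 (length 2)
  E: 00 (length 2)
Average code length: 48/36 = 1.3333 bits/symbol


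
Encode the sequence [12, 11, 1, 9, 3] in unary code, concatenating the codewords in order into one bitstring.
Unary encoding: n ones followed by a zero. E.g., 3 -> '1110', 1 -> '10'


Encode each number as n ones followed by a terminating 0:
  12 -> 1111111111110 (13 bits)
  11 -> 111111111110 (12 bits)
  1 -> 10 (2 bits)
  9 -> 1111111110 (10 bits)
  3 -> 1110 (4 bits)
Total length = 13 + 12 + 2 + 10 + 4 = 41 bits.

Unary([12, 11, 1, 9, 3]) = 11111111111101111111111101011111111101110 (41 bits)


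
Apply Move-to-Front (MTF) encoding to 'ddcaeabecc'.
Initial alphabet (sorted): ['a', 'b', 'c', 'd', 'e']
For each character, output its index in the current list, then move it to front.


MTF encoding:
'd': index 3 in ['a', 'b', 'c', 'd', 'e'] -> ['d', 'a', 'b', 'c', 'e']
'd': index 0 in ['d', 'a', 'b', 'c', 'e'] -> ['d', 'a', 'b', 'c', 'e']
'c': index 3 in ['d', 'a', 'b', 'c', 'e'] -> ['c', 'd', 'a', 'b', 'e']
'a': index 2 in ['c', 'd', 'a', 'b', 'e'] -> ['a', 'c', 'd', 'b', 'e']
'e': index 4 in ['a', 'c', 'd', 'b', 'e'] -> ['e', 'a', 'c', 'd', 'b']
'a': index 1 in ['e', 'a', 'c', 'd', 'b'] -> ['a', 'e', 'c', 'd', 'b']
'b': index 4 in ['a', 'e', 'c', 'd', 'b'] -> ['b', 'a', 'e', 'c', 'd']
'e': index 2 in ['b', 'a', 'e', 'c', 'd'] -> ['e', 'b', 'a', 'c', 'd']
'c': index 3 in ['e', 'b', 'a', 'c', 'd'] -> ['c', 'e', 'b', 'a', 'd']
'c': index 0 in ['c', 'e', 'b', 'a', 'd'] -> ['c', 'e', 'b', 'a', 'd']


Output: [3, 0, 3, 2, 4, 1, 4, 2, 3, 0]


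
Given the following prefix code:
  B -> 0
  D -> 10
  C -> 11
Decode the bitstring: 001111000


Decoding step by step:
Bits 0 -> B
Bits 0 -> B
Bits 11 -> C
Bits 11 -> C
Bits 0 -> B
Bits 0 -> B
Bits 0 -> B


Decoded message: BBCCBBB


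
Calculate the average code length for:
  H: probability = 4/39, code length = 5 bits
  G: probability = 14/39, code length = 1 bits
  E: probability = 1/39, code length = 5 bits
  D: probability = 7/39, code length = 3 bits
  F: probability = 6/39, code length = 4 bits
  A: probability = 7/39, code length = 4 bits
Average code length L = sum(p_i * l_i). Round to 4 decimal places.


Weighted contributions p_i * l_i:
  H: (4/39) * 5 = 20/39
  G: (14/39) * 1 = 14/39
  E: (1/39) * 5 = 5/39
  D: (7/39) * 3 = 21/39
  F: (6/39) * 4 = 24/39
  A: (7/39) * 4 = 28/39
Sum = (20 + 14 + 5 + 21 + 24 + 28)/39 = 112/39

L = 112/39 = 2.8718 bits/symbol


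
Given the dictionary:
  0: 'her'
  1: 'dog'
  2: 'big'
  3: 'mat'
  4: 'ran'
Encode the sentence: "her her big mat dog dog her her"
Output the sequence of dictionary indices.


Look up each word in the dictionary:
  'her' -> 0
  'her' -> 0
  'big' -> 2
  'mat' -> 3
  'dog' -> 1
  'dog' -> 1
  'her' -> 0
  'her' -> 0

Encoded: [0, 0, 2, 3, 1, 1, 0, 0]


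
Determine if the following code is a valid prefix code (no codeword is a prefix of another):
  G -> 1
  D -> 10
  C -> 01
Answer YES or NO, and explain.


Checking each pair (does one codeword prefix another?):
  G='1' vs D='10': prefix -- VIOLATION

NO -- this is NOT a valid prefix code. G (1) is a prefix of D (10).


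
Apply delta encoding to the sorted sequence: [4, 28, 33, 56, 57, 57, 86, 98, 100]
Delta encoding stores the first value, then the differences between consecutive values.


First value: 4
Deltas:
  28 - 4 = 24
  33 - 28 = 5
  56 - 33 = 23
  57 - 56 = 1
  57 - 57 = 0
  86 - 57 = 29
  98 - 86 = 12
  100 - 98 = 2


Delta encoded: [4, 24, 5, 23, 1, 0, 29, 12, 2]


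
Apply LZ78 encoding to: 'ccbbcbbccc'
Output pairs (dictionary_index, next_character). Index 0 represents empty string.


LZ78 encoding steps:
Dictionary: {0: ''}
Step 1: w='' (idx 0), next='c' -> output (0, 'c'), add 'c' as idx 1
Step 2: w='c' (idx 1), next='b' -> output (1, 'b'), add 'cb' as idx 2
Step 3: w='' (idx 0), next='b' -> output (0, 'b'), add 'b' as idx 3
Step 4: w='cb' (idx 2), next='b' -> output (2, 'b'), add 'cbb' as idx 4
Step 5: w='c' (idx 1), next='c' -> output (1, 'c'), add 'cc' as idx 5
Step 6: w='c' (idx 1), end of input -> output (1, '')


Encoded: [(0, 'c'), (1, 'b'), (0, 'b'), (2, 'b'), (1, 'c'), (1, '')]


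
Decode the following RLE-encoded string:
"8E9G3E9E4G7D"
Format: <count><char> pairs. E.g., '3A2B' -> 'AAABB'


Expanding each <count><char> pair:
  8E -> 'EEEEEEEE'
  9G -> 'GGGGGGGGG'
  3E -> 'EEE'
  9E -> 'EEEEEEEEE'
  4G -> 'GGGG'
  7D -> 'DDDDDDD'

Decoded = EEEEEEEEGGGGGGGGGEEEEEEEEEEEEGGGGDDDDDDD


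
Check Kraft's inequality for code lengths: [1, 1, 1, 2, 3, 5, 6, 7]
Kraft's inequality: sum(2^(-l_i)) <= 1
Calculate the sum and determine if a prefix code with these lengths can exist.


Sum = 2^(-1) + 2^(-1) + 2^(-1) + 2^(-2) + 2^(-3) + 2^(-5) + 2^(-6) + 2^(-7)
    = 0.5 + 0.5 + 0.5 + 0.25 + 0.125 + 0.03125 + 0.015625 + 0.0078125
    = 247/128 = 1.9296875
Since 1.9296875 > 1, Kraft's inequality is NOT satisfied.
A prefix code with these lengths CANNOT exist.

Kraft sum = 1.9296875. Not satisfied.
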